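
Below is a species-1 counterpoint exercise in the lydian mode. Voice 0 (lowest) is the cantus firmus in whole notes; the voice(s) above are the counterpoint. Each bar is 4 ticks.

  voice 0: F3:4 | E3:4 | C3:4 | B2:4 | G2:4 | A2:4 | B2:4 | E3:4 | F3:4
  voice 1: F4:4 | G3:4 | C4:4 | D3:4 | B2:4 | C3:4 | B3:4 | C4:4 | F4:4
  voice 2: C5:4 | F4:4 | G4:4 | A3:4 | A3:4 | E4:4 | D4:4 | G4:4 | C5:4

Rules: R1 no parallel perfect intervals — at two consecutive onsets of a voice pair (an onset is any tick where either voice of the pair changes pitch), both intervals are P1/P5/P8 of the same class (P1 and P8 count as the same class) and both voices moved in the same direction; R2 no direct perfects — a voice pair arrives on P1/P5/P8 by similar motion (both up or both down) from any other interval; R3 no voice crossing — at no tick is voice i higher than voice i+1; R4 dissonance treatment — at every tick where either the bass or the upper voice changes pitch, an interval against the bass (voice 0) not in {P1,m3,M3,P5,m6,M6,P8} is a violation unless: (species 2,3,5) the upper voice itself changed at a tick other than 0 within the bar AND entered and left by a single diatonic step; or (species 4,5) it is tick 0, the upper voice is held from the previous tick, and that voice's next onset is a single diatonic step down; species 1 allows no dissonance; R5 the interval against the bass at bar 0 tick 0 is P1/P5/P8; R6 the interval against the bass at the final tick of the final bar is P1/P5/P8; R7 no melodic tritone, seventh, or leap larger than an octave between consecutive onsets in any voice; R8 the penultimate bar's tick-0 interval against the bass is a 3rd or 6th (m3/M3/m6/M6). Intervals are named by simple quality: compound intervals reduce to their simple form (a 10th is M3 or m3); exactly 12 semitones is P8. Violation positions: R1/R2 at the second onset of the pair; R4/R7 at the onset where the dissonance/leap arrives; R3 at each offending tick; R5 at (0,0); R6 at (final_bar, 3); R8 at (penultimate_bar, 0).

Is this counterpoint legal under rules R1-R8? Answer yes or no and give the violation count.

bar 0: v0=F3 v1=F4 v2=C5 (P5)
bar 1: v0=E3 v1=G3 v2=F4 (m2)
bar 2: v0=C3 v1=C4 v2=G4 (P5)
bar 3: v0=B2 v1=D3 v2=A3 (m7)
bar 4: v0=G2 v1=B2 v2=A3 (M2)
bar 5: v0=A2 v1=C3 v2=E4 (P5)
bar 6: v0=B2 v1=B3 v2=D4 (m3)
bar 7: v0=E3 v1=C4 v2=G4 (m3)
bar 8: v0=F3 v1=F4 v2=C5 (P5)
  R4 @ bar1.0: E3/F4 m2 untreated
  R7 @ bar1.0: F4->G3 leap 10st
  R2 @ bar2.0: G3/F4 m7 -> C4/G4 P5 similar
  R1 @ bar3.0: C4/G4 P5 -> D3/A3 P5 similar
  R4 @ bar3.0: B2/A3 m7 untreated
  R7 @ bar3.0: C4->D3 leap 10st
  R7 @ bar3.0: G4->A3 leap 10st
  R4 @ bar4.0: G2/A3 M2 untreated
  R2 @ bar5.0: G2/A3 M2 -> A2/E4 P5 similar
  R2 @ bar6.0: A2/C3 m3 -> B2/B3 P8 similar
  R7 @ bar6.0: C3->B3 leap 11st
  R2 @ bar7.0: B3/D4 m3 -> C4/G4 P5 similar
  R1 @ bar8.0: C4/G4 P5 -> F4/C5 P5 similar
  R2 @ bar8.0: E3/C4 m6 -> F3/F4 P8 similar
  R2 @ bar8.0: E3/G4 m3 -> F3/C5 P5 similar

No (15 violations)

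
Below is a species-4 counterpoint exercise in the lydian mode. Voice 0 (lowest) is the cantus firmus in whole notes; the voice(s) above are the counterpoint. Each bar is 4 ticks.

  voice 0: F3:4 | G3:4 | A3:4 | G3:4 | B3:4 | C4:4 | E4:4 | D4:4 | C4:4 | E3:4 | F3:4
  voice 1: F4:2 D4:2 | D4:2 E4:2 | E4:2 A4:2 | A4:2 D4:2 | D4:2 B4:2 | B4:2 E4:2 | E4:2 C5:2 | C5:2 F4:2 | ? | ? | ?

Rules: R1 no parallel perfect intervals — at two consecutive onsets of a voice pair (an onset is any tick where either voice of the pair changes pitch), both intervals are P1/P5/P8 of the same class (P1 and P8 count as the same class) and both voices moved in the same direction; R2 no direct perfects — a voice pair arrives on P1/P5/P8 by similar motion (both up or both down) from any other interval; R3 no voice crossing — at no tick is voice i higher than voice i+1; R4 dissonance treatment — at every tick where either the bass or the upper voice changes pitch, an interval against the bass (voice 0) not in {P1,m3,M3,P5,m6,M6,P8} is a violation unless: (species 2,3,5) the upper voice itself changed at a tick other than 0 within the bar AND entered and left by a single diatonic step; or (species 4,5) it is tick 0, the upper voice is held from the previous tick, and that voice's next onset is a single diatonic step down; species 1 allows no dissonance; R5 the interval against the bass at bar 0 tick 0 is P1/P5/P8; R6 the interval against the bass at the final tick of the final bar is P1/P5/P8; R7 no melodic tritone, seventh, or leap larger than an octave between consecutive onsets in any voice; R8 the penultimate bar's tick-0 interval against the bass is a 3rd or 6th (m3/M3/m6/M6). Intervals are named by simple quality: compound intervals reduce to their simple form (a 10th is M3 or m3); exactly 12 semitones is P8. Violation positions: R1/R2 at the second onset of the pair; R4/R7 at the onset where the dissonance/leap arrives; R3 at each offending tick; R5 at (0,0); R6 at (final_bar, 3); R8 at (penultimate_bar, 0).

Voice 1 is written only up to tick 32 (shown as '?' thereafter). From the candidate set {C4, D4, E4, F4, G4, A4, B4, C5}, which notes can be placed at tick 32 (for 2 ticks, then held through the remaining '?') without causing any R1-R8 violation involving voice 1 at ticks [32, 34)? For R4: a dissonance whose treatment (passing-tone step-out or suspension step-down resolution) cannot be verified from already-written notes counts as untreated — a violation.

C4: violates R2
D4: violates R4
E4: legal
F4: violates R4
G4: legal
A4: legal
B4: violates R4,R7
C5: legal

{A4, C5, E4, G4}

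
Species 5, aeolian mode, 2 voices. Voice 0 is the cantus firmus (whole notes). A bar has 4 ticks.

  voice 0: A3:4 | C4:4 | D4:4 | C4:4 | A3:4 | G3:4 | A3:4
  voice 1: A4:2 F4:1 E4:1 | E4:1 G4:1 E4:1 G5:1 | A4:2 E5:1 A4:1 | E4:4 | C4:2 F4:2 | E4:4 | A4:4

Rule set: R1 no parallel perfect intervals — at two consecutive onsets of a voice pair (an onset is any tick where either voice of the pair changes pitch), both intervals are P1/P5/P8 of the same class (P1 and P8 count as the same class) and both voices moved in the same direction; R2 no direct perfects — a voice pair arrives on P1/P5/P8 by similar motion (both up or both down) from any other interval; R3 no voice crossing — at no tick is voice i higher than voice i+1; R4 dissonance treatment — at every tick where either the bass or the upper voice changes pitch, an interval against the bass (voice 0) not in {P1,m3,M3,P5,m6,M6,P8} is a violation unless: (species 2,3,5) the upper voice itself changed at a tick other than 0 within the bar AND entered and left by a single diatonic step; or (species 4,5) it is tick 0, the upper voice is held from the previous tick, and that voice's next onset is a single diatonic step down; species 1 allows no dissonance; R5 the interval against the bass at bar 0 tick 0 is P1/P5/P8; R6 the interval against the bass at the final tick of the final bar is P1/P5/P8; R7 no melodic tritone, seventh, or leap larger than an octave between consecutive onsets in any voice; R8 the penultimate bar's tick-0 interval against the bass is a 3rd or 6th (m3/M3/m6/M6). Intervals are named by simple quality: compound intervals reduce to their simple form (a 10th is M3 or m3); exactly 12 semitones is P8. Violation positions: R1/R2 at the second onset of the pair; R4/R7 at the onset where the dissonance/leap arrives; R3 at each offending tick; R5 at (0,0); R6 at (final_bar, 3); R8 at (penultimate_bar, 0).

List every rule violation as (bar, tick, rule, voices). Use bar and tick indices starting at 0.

(1, 3, R7, (1,))
(2, 0, R7, (1,))
(2, 2, R4, (0, 1))
(6, 0, R2, (0, 1))

bar 0: v0=A3 v1=A4 downbeat P8
bar 1: v0=C4 v1=E4 downbeat M3
bar 2: v0=D4 v1=A4 downbeat P5
bar 3: v0=C4 v1=E4 downbeat M3
bar 4: v0=A3 v1=C4 downbeat m3
bar 5: v0=G3 v1=E4 downbeat M6
bar 6: v0=A3 v1=A4 downbeat P8
  -> R7 @ bar 1 tick 3 v(1,): E4->G5 leap 15st
  -> R7 @ bar 2 tick 0 v(1,): G5->A4 leap 10st
  -> R4 @ bar 2 tick 2 v(0, 1): D4/E5 M2 untreated
  -> R2 @ bar 6 tick 0 v(0, 1): G3/E4 M6 -> A3/A4 P8 similar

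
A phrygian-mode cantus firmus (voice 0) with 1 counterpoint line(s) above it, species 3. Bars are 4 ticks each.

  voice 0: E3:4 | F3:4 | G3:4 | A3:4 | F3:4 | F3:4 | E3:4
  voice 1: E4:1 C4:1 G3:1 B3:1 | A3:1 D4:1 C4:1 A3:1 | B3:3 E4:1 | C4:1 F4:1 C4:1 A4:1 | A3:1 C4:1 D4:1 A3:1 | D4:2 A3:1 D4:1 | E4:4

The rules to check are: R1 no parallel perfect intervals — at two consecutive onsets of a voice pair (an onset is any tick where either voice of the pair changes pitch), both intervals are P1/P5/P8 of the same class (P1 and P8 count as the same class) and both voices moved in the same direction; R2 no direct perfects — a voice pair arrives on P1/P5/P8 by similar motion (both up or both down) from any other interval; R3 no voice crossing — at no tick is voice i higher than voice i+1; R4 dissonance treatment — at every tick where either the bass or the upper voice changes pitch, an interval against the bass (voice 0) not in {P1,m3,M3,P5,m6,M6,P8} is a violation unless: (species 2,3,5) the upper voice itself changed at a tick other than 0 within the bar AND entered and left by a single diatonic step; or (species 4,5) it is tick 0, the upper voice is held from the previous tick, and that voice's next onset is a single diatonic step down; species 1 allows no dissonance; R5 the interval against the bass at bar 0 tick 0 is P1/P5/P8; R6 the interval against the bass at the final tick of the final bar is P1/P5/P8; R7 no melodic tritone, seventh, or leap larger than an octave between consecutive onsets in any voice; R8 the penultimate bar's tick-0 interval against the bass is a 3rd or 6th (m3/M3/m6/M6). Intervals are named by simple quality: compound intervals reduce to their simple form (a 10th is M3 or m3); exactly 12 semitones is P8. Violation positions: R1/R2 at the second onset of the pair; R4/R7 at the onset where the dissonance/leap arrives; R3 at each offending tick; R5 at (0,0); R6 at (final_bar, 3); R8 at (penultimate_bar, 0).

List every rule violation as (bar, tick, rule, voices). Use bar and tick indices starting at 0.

No violations across 7 bars (E3..E3 vs E4..E4).

bar 0: v0=E3 v1=E4 downbeat P8
bar 1: v0=F3 v1=A3 downbeat M3
bar 2: v0=G3 v1=B3 downbeat M3
bar 3: v0=A3 v1=C4 downbeat m3
bar 4: v0=F3 v1=A3 downbeat M3
bar 5: v0=F3 v1=D4 downbeat M6
bar 6: v0=E3 v1=E4 downbeat P8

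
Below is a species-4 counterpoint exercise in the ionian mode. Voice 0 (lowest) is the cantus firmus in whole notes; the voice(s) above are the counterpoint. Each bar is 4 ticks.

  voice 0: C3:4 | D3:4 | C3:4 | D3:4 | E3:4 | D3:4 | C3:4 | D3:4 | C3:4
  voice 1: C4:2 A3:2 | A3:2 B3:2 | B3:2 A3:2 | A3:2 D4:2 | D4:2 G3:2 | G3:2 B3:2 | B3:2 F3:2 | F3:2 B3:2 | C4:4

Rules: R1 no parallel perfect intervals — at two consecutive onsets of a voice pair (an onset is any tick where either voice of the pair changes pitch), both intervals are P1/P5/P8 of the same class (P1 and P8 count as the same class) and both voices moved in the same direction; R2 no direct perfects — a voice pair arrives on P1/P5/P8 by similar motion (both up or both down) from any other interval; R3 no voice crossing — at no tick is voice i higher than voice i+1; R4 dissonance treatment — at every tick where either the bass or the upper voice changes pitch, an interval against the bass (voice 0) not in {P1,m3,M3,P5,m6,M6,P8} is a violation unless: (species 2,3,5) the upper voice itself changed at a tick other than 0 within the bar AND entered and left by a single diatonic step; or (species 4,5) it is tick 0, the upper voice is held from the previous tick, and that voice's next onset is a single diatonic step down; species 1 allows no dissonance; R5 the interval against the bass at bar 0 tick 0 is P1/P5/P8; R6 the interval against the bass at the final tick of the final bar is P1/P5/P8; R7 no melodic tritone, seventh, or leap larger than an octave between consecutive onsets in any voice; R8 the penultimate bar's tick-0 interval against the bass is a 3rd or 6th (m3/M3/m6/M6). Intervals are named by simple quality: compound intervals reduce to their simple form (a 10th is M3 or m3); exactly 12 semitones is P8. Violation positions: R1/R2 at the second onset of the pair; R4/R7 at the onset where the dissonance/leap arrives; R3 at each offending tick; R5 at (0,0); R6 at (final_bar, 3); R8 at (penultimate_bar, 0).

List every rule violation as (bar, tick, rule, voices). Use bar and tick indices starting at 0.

bar 0: v0=C3 v1=C4 downbeat P8
bar 1: v0=D3 v1=A3 downbeat P5
bar 2: v0=C3 v1=B3 downbeat M7
bar 3: v0=D3 v1=A3 downbeat P5
bar 4: v0=E3 v1=D4 downbeat m7
bar 5: v0=D3 v1=G3 downbeat P4
bar 6: v0=C3 v1=B3 downbeat M7
bar 7: v0=D3 v1=F3 downbeat m3
bar 8: v0=C3 v1=C4 downbeat P8
  -> R4 @ bar 4 tick 0 v(0, 1): E3/D4 m7 untreated
  -> R4 @ bar 5 tick 0 v(0, 1): D3/G3 P4 untreated
  -> R4 @ bar 6 tick 0 v(0, 1): C3/B3 M7 untreated
  -> R4 @ bar 6 tick 2 v(0, 1): C3/F3 P4 untreated
  -> R7 @ bar 6 tick 2 v(1,): B3->F3 leap 6st
  -> R7 @ bar 7 tick 2 v(1,): F3->B3 leap 6st

(4, 0, R4, (0, 1))
(5, 0, R4, (0, 1))
(6, 0, R4, (0, 1))
(6, 2, R4, (0, 1))
(6, 2, R7, (1,))
(7, 2, R7, (1,))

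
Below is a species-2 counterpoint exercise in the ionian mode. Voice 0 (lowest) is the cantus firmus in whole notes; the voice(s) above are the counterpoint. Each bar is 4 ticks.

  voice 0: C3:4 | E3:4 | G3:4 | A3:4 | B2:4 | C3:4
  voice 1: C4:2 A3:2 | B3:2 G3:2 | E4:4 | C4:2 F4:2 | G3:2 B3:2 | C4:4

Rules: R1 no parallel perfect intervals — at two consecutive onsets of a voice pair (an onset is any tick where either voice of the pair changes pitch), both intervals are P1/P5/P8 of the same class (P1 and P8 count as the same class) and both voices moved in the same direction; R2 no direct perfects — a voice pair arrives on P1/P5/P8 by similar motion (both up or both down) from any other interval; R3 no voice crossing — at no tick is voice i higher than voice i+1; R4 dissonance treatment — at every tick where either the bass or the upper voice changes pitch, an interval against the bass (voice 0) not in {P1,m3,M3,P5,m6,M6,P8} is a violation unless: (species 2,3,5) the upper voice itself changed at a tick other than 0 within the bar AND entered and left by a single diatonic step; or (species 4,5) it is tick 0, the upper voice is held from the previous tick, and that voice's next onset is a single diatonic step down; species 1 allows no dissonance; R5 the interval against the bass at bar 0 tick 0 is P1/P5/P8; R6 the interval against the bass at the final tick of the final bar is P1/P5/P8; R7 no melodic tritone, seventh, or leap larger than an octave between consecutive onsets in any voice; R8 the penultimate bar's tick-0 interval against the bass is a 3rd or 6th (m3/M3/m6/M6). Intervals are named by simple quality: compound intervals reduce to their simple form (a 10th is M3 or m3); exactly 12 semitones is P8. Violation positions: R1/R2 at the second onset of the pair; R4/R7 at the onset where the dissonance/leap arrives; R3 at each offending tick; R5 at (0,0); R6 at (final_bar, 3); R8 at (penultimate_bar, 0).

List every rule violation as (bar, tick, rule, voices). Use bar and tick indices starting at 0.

(1, 0, R2, (0, 1))
(4, 0, R7, (0,))
(4, 0, R7, (1,))
(5, 0, R1, (0, 1))

bar 0: v0=C3 v1=C4 downbeat P8
bar 1: v0=E3 v1=B3 downbeat P5
bar 2: v0=G3 v1=E4 downbeat M6
bar 3: v0=A3 v1=C4 downbeat m3
bar 4: v0=B2 v1=G3 downbeat m6
bar 5: v0=C3 v1=C4 downbeat P8
  -> R2 @ bar 1 tick 0 v(0, 1): C3/A3 M6 -> E3/B3 P5 similar
  -> R7 @ bar 4 tick 0 v(0,): A3->B2 leap 10st
  -> R7 @ bar 4 tick 0 v(1,): F4->G3 leap 10st
  -> R1 @ bar 5 tick 0 v(0, 1): B2/B3 P8 -> C3/C4 P8 similar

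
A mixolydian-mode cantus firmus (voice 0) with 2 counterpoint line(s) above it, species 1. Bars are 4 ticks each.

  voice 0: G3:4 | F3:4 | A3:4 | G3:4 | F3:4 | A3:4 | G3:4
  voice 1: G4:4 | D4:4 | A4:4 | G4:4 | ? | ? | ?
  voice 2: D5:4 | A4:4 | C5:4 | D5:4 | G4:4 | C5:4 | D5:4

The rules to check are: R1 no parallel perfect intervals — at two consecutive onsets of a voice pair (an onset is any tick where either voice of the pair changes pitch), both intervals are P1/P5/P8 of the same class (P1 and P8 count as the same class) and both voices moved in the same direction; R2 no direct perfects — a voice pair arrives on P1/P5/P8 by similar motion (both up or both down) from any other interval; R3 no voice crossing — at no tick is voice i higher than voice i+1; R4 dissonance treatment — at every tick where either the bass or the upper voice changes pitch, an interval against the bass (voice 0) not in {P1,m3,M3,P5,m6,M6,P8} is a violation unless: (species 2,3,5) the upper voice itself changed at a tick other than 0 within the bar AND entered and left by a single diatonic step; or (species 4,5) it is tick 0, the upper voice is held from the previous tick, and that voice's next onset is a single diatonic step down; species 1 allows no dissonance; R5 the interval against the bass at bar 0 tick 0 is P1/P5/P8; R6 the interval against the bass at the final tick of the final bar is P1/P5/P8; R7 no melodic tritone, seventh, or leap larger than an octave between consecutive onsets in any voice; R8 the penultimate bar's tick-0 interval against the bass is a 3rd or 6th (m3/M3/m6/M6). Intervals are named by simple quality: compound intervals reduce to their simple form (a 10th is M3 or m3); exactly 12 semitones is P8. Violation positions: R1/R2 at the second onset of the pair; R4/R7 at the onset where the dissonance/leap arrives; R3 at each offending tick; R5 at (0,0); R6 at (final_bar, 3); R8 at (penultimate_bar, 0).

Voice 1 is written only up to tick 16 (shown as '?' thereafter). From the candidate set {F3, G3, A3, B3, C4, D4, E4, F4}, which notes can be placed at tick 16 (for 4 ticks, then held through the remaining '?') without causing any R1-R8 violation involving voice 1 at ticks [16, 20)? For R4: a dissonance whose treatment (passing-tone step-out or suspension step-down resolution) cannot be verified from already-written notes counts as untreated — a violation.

F3: violates R1,R7
G3: violates R2,R4
A3: violates R7
B3: violates R4
C4: violates R1,R2
D4: legal
E4: violates R4
F4: violates R1

{D4}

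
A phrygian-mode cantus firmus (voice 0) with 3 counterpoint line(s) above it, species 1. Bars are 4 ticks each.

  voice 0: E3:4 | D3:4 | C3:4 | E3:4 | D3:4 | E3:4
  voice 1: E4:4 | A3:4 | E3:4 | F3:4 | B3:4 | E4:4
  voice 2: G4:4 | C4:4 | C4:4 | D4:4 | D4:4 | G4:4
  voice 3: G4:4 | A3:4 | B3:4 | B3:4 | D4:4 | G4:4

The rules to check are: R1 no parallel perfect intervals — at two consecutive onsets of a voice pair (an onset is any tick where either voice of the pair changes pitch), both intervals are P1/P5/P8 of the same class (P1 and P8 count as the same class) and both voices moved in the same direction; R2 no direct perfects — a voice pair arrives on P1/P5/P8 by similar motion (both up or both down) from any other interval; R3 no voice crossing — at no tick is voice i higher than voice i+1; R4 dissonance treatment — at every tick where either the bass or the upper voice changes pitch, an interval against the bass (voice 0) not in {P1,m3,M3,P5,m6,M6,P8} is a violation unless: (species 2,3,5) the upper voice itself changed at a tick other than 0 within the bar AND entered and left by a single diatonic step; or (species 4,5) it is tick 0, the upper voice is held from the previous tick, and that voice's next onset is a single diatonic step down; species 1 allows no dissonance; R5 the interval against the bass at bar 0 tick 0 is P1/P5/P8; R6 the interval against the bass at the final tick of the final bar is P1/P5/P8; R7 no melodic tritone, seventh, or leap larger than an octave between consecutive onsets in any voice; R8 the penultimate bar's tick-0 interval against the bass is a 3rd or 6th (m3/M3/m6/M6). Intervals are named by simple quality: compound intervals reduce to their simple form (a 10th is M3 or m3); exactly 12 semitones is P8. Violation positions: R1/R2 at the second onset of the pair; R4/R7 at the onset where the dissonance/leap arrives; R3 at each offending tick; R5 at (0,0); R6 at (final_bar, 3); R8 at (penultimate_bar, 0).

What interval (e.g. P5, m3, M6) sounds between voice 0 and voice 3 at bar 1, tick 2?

P5

voice 0=D3 voice 3=A3 -> P5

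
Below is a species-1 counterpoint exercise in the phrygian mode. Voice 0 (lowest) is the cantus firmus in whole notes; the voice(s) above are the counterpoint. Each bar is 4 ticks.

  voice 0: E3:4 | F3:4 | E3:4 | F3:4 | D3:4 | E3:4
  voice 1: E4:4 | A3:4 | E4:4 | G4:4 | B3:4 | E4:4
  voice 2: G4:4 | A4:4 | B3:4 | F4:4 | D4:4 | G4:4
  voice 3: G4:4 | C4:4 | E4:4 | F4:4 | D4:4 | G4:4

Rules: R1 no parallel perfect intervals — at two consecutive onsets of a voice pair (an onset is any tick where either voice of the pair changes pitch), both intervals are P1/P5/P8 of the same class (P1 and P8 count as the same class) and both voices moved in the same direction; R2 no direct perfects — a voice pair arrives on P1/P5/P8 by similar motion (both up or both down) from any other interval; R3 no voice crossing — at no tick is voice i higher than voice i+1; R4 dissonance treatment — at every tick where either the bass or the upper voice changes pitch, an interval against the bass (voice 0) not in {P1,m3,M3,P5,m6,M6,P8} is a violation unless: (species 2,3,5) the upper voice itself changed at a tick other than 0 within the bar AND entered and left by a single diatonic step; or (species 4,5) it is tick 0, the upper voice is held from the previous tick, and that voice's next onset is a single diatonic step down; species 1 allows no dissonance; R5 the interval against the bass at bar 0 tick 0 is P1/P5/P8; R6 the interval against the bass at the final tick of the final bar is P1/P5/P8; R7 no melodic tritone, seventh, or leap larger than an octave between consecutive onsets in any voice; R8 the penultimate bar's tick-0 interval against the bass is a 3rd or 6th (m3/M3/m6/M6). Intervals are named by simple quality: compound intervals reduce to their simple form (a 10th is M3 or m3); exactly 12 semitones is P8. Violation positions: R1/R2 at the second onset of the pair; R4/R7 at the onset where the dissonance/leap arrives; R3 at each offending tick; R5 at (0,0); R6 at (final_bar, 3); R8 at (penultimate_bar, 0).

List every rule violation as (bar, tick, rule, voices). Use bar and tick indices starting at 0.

bar 0: v0=E3 v1=E4 v2=G4 v3=G4 downbeat m3
bar 1: v0=F3 v1=A3 v2=A4 v3=C4 downbeat P5
bar 2: v0=E3 v1=E4 v2=B3 v3=E4 downbeat P8
bar 3: v0=F3 v1=G4 v2=F4 v3=F4 downbeat P8
bar 4: v0=D3 v1=B3 v2=D4 v3=D4 downbeat P8
bar 5: v0=E3 v1=E4 v2=G4 v3=G4 downbeat m3
  -> R5 @ bar 0 tick 0 v(0, 2): opens on m3
  -> R5 @ bar 0 tick 0 v(0, 3): opens on m3
  -> R3 @ bar 1 tick 0 v(2, 3): A4 above C4
  -> R3 @ bar 1 tick 1 v(2, 3): A4 above C4
  -> R3 @ bar 1 tick 2 v(2, 3): A4 above C4
  -> R3 @ bar 1 tick 3 v(2, 3): A4 above C4
  -> R2 @ bar 2 tick 0 v(0, 2): F3/A4 M3 -> E3/B3 P5 similar
  -> R2 @ bar 2 tick 0 v(1, 3): A3/C4 m3 -> E4/E4 P1 similar
  -> R3 @ bar 2 tick 0 v(1, 2): E4 above B3
  -> R7 @ bar 2 tick 0 v(2,): A4->B3 leap 10st
  -> R3 @ bar 2 tick 1 v(1, 2): E4 above B3
  -> R3 @ bar 2 tick 2 v(1, 2): E4 above B3
  -> R3 @ bar 2 tick 3 v(1, 2): E4 above B3
  -> R1 @ bar 3 tick 0 v(0, 3): E3/E4 P8 -> F3/F4 P8 similar
  -> R2 @ bar 3 tick 0 v(0, 2): E3/B3 P5 -> F3/F4 P8 similar
  -> R2 @ bar 3 tick 0 v(2, 3): B3/E4 P4 -> F4/F4 P1 similar
  -> R3 @ bar 3 tick 0 v(1, 2): G4 above F4
  -> R4 @ bar 3 tick 0 v(0, 1): F3/G4 M2 untreated
  -> R7 @ bar 3 tick 0 v(2,): B3->F4 leap 6st
  -> R3 @ bar 3 tick 1 v(1, 2): G4 above F4
  -> R3 @ bar 3 tick 2 v(1, 2): G4 above F4
  -> R3 @ bar 3 tick 3 v(1, 2): G4 above F4
  -> R1 @ bar 4 tick 0 v(0, 2): F3/F4 P8 -> D3/D4 P8 similar
  -> R1 @ bar 4 tick 0 v(0, 3): F3/F4 P8 -> D3/D4 P8 similar
  -> R1 @ bar 4 tick 0 v(2, 3): F4/F4 P1 -> D4/D4 P1 similar
  -> R8 @ bar 4 tick 0 v(0, 2): penult P8 not 3rd/6th
  -> R8 @ bar 4 tick 0 v(0, 3): penult P8 not 3rd/6th
  -> R1 @ bar 5 tick 0 v(2, 3): D4/D4 P1 -> G4/G4 P1 similar
  -> R2 @ bar 5 tick 0 v(0, 1): D3/B3 M6 -> E3/E4 P8 similar
  -> R6 @ bar 5 tick 3 v(0, 2): closes on m3
  -> R6 @ bar 5 tick 3 v(0, 3): closes on m3

(0, 0, R5, (0, 2))
(0, 0, R5, (0, 3))
(1, 0, R3, (2, 3))
(1, 1, R3, (2, 3))
(1, 2, R3, (2, 3))
(1, 3, R3, (2, 3))
(2, 0, R2, (0, 2))
(2, 0, R2, (1, 3))
(2, 0, R3, (1, 2))
(2, 0, R7, (2,))
(2, 1, R3, (1, 2))
(2, 2, R3, (1, 2))
(2, 3, R3, (1, 2))
(3, 0, R1, (0, 3))
(3, 0, R2, (0, 2))
(3, 0, R2, (2, 3))
(3, 0, R3, (1, 2))
(3, 0, R4, (0, 1))
(3, 0, R7, (2,))
(3, 1, R3, (1, 2))
(3, 2, R3, (1, 2))
(3, 3, R3, (1, 2))
(4, 0, R1, (0, 2))
(4, 0, R1, (0, 3))
(4, 0, R1, (2, 3))
(4, 0, R8, (0, 2))
(4, 0, R8, (0, 3))
(5, 0, R1, (2, 3))
(5, 0, R2, (0, 1))
(5, 3, R6, (0, 2))
(5, 3, R6, (0, 3))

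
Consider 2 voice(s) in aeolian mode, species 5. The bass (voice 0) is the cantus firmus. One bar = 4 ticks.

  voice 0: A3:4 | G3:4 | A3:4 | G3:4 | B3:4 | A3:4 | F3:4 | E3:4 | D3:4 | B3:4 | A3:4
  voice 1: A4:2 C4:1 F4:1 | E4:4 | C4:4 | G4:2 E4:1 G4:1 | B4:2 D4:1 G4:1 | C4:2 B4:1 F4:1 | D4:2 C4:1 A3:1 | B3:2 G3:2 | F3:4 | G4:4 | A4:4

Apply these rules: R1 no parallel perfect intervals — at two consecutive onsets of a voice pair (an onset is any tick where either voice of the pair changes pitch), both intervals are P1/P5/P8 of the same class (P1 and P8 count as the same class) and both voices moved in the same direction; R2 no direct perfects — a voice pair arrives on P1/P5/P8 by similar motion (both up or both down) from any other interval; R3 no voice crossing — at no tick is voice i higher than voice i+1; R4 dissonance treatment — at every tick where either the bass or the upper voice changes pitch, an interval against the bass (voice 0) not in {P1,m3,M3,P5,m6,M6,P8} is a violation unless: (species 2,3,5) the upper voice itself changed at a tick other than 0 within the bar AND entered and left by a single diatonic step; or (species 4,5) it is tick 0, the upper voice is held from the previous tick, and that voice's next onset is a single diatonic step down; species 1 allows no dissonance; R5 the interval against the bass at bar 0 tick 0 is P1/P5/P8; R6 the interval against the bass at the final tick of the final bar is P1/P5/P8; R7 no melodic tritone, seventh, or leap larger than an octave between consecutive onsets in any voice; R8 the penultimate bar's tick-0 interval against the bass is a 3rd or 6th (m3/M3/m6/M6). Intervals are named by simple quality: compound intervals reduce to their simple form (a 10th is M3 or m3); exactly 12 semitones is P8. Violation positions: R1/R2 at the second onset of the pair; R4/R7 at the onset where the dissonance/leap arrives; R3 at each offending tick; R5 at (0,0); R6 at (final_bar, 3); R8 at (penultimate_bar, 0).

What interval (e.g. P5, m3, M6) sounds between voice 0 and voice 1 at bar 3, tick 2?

M6

voice 0=G3 voice 1=E4 -> M6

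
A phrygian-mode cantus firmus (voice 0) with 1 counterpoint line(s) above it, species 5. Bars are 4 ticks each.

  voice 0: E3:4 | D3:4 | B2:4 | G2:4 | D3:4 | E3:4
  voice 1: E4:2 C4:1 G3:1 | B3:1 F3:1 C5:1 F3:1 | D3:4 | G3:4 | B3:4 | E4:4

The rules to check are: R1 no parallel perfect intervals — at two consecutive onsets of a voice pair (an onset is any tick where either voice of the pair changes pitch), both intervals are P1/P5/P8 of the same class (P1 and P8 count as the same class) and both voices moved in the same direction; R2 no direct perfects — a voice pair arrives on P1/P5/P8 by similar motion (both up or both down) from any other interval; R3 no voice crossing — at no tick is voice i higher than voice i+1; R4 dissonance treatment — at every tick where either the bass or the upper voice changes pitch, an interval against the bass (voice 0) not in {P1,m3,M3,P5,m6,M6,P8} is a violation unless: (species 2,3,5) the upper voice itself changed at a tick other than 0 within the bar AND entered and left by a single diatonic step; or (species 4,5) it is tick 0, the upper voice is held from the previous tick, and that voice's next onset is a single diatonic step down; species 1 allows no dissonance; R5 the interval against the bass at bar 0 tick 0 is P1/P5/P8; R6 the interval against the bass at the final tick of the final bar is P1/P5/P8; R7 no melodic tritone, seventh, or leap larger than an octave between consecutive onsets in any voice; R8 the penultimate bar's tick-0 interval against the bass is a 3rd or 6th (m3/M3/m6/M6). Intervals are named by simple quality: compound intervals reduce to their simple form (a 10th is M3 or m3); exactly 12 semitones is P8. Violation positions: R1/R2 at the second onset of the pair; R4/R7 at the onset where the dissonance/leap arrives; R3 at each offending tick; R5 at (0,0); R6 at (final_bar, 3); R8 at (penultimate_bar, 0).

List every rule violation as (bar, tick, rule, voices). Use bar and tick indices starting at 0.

bar 0: v0=E3 v1=E4 downbeat P8
bar 1: v0=D3 v1=B3 downbeat M6
bar 2: v0=B2 v1=D3 downbeat m3
bar 3: v0=G2 v1=G3 downbeat P8
bar 4: v0=D3 v1=B3 downbeat M6
bar 5: v0=E3 v1=E4 downbeat P8
  -> R7 @ bar 1 tick 1 v(1,): B3->F3 leap 6st
  -> R4 @ bar 1 tick 2 v(0, 1): D3/C5 m7 untreated
  -> R7 @ bar 1 tick 2 v(1,): F3->C5 leap 19st
  -> R7 @ bar 1 tick 3 v(1,): C5->F3 leap 19st
  -> R2 @ bar 5 tick 0 v(0, 1): D3/B3 M6 -> E3/E4 P8 similar

(1, 1, R7, (1,))
(1, 2, R4, (0, 1))
(1, 2, R7, (1,))
(1, 3, R7, (1,))
(5, 0, R2, (0, 1))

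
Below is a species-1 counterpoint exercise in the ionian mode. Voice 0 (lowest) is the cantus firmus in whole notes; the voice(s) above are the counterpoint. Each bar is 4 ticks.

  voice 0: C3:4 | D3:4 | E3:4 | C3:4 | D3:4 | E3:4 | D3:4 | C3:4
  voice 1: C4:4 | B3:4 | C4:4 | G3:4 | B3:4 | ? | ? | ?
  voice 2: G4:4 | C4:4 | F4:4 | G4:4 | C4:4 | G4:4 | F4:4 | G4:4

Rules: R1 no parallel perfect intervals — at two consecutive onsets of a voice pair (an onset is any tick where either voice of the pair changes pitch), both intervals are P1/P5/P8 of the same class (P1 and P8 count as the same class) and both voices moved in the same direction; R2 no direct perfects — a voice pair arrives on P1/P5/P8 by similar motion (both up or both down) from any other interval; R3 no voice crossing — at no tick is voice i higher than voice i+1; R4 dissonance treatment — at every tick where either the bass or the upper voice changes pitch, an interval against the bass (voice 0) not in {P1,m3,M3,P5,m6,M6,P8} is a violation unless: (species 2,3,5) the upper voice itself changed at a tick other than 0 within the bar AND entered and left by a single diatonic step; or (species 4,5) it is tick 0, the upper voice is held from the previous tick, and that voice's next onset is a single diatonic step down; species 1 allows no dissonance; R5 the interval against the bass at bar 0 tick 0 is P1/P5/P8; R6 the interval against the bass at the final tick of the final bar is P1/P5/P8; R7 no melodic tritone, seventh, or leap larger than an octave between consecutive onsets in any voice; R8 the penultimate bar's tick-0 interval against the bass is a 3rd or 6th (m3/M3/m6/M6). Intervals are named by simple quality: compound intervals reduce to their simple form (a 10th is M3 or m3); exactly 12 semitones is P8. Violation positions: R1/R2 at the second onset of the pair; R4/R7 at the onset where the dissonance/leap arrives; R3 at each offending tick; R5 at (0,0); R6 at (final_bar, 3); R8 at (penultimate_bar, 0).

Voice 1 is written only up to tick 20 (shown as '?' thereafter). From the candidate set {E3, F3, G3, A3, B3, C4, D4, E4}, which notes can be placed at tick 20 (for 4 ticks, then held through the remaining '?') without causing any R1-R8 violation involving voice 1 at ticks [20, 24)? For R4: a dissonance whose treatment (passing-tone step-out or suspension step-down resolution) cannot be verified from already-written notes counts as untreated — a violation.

E3: legal
F3: violates R4,R7
G3: legal
A3: violates R4
B3: legal
C4: violates R2
D4: violates R4
E4: violates R2

{B3, E3, G3}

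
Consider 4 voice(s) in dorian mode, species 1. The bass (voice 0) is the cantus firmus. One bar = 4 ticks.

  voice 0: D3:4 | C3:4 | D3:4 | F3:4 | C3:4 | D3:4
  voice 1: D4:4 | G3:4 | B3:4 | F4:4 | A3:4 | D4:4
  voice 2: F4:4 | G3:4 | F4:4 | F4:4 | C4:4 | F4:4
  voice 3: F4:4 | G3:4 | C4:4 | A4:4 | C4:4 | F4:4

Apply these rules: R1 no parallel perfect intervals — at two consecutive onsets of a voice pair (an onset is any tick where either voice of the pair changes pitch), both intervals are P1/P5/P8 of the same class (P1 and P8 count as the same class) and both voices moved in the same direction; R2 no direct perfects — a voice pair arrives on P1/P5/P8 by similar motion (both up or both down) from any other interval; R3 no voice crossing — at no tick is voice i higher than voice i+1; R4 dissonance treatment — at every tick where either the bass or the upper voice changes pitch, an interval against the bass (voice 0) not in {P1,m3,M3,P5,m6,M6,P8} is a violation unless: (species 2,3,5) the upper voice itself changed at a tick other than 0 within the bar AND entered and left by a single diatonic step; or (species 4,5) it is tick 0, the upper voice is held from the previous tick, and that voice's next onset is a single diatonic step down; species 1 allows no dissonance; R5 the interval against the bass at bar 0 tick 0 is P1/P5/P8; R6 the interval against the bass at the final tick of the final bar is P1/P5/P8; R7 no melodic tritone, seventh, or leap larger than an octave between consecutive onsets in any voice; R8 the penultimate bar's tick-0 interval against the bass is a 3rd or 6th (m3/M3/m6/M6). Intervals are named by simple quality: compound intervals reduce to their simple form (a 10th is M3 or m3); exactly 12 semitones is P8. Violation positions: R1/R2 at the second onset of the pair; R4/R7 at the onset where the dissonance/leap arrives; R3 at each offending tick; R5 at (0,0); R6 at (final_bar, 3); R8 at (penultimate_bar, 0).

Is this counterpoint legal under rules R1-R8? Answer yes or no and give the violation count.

bar 0: v0=D3 v1=D4 v2=F4 v3=F4 (m3)
bar 1: v0=C3 v1=G3 v2=G3 v3=G3 (P5)
bar 2: v0=D3 v1=B3 v2=F4 v3=C4 (m7)
bar 3: v0=F3 v1=F4 v2=F4 v3=A4 (M3)
bar 4: v0=C3 v1=A3 v2=C4 v3=C4 (P8)
bar 5: v0=D3 v1=D4 v2=F4 v3=F4 (m3)
  R5 @ bar0.0: opens on m3
  R5 @ bar0.0: opens on m3
  R1 @ bar1.0: F4/F4 P1 -> G3/G3 P1 similar
  R2 @ bar1.0: D3/D4 P8 -> C3/G3 P5 similar
  R2 @ bar1.0: D3/F4 m3 -> C3/G3 P5 similar
  R2 @ bar1.0: D3/F4 m3 -> C3/G3 P5 similar
  R2 @ bar1.0: D4/F4 m3 -> G3/G3 P1 similar
  R2 @ bar1.0: D4/F4 m3 -> G3/G3 P1 similar
  R7 @ bar1.0: F4->G3 leap 10st
  R7 @ bar1.0: F4->G3 leap 10st
  R3 @ bar2.0: F4 above C4
  R4 @ bar2.0: D3/C4 m7 untreated
  R7 @ bar2.0: G3->F4 leap 10st
  R3 @ bar2.1: F4 above C4
  R3 @ bar2.2: F4 above C4
  R3 @ bar2.3: F4 above C4
  R2 @ bar3.0: D3/B3 M6 -> F3/F4 P8 similar
  R7 @ bar3.0: B3->F4 leap 6st
  R1 @ bar4.0: F3/F4 P8 -> C3/C4 P8 similar
  R2 @ bar4.0: F3/A4 M3 -> C3/C4 P8 similar
  R2 @ bar4.0: F4/A4 M3 -> C4/C4 P1 similar
  R8 @ bar4.0: penult P8 not 3rd/6th
  R8 @ bar4.0: penult P8 not 3rd/6th
  R1 @ bar5.0: C4/C4 P1 -> F4/F4 P1 similar
  R2 @ bar5.0: C3/A3 M6 -> D3/D4 P8 similar
  R6 @ bar5.3: closes on m3
  R6 @ bar5.3: closes on m3

No (27 violations)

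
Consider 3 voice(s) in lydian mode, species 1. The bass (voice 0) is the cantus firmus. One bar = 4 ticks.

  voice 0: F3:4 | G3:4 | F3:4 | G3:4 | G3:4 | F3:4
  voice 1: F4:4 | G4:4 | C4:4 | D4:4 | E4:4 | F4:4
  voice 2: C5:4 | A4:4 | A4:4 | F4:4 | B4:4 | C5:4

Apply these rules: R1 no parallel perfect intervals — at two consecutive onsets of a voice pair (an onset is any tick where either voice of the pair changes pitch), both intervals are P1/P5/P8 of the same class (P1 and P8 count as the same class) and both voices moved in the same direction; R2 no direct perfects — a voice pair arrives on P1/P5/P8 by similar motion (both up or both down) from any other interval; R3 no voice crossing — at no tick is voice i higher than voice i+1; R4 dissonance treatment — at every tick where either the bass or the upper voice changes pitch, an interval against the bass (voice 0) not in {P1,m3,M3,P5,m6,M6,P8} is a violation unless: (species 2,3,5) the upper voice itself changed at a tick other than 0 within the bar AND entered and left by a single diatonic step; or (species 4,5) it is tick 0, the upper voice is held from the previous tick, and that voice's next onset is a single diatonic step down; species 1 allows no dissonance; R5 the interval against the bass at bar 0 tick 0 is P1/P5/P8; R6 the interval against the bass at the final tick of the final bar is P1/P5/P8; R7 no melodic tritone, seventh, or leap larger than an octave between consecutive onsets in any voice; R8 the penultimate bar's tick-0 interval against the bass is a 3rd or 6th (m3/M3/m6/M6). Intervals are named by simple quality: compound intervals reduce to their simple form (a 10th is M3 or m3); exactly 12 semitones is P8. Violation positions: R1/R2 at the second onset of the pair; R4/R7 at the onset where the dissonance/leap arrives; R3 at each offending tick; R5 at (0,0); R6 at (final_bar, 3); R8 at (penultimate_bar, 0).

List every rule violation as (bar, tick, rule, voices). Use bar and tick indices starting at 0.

(1, 0, R1, (0, 1))
(1, 0, R4, (0, 2))
(2, 0, R2, (0, 1))
(3, 0, R1, (0, 1))
(3, 0, R4, (0, 2))
(4, 0, R2, (1, 2))
(4, 0, R7, (2,))
(5, 0, R1, (1, 2))

bar 0: v0=F3 v1=F4 v2=C5 downbeat P5
bar 1: v0=G3 v1=G4 v2=A4 downbeat M2
bar 2: v0=F3 v1=C4 v2=A4 downbeat M3
bar 3: v0=G3 v1=D4 v2=F4 downbeat m7
bar 4: v0=G3 v1=E4 v2=B4 downbeat M3
bar 5: v0=F3 v1=F4 v2=C5 downbeat P5
  -> R1 @ bar 1 tick 0 v(0, 1): F3/F4 P8 -> G3/G4 P8 similar
  -> R4 @ bar 1 tick 0 v(0, 2): G3/A4 M2 untreated
  -> R2 @ bar 2 tick 0 v(0, 1): G3/G4 P8 -> F3/C4 P5 similar
  -> R1 @ bar 3 tick 0 v(0, 1): F3/C4 P5 -> G3/D4 P5 similar
  -> R4 @ bar 3 tick 0 v(0, 2): G3/F4 m7 untreated
  -> R2 @ bar 4 tick 0 v(1, 2): D4/F4 m3 -> E4/B4 P5 similar
  -> R7 @ bar 4 tick 0 v(2,): F4->B4 leap 6st
  -> R1 @ bar 5 tick 0 v(1, 2): E4/B4 P5 -> F4/C5 P5 similar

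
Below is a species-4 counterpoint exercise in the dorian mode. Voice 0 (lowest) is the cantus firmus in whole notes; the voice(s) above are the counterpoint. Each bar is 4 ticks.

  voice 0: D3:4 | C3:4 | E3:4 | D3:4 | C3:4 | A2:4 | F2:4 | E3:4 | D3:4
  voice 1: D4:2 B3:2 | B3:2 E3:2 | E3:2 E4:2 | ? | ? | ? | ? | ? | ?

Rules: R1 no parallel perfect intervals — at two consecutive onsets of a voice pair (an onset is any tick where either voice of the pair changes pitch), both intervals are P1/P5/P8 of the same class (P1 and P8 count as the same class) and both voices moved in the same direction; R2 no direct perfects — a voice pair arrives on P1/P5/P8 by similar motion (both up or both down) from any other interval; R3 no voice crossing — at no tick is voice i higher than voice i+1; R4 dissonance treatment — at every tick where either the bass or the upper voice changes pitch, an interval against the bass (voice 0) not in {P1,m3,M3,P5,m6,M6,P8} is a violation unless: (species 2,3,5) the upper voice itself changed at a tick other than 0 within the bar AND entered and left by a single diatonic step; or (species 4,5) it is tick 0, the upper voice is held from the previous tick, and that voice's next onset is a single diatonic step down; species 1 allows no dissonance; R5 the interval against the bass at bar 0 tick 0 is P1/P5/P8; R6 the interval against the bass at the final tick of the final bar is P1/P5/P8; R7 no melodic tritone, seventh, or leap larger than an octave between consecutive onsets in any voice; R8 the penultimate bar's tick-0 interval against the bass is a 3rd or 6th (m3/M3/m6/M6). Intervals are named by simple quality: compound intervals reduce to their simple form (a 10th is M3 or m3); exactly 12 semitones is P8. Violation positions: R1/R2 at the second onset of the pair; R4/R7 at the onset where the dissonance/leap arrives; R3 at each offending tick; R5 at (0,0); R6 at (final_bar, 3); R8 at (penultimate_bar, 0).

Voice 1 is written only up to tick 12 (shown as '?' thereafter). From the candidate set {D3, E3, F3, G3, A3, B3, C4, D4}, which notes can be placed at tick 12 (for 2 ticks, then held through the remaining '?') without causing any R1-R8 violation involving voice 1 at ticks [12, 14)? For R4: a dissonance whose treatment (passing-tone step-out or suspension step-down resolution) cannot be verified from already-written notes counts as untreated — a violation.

{B3}

D3: violates R1,R7
E3: violates R4
F3: violates R7
G3: violates R4
A3: violates R2
B3: legal
C4: violates R4
D4: violates R1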